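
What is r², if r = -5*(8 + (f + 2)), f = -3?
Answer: 1225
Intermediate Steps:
r = -35 (r = -5*(8 + (-3 + 2)) = -5*(8 - 1) = -5*7 = -35)
r² = (-35)² = 1225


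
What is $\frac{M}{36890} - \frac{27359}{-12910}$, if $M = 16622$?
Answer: $\frac{122386353}{47624990} \approx 2.5698$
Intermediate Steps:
$\frac{M}{36890} - \frac{27359}{-12910} = \frac{16622}{36890} - \frac{27359}{-12910} = 16622 \cdot \frac{1}{36890} - - \frac{27359}{12910} = \frac{8311}{18445} + \frac{27359}{12910} = \frac{122386353}{47624990}$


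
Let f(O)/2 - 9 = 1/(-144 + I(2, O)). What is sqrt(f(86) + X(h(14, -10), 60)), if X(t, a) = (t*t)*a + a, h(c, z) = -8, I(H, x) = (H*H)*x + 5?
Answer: 2*sqrt(41163590)/205 ≈ 62.594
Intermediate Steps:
I(H, x) = 5 + x*H**2 (I(H, x) = H**2*x + 5 = x*H**2 + 5 = 5 + x*H**2)
f(O) = 18 + 2/(-139 + 4*O) (f(O) = 18 + 2/(-144 + (5 + O*2**2)) = 18 + 2/(-144 + (5 + O*4)) = 18 + 2/(-144 + (5 + 4*O)) = 18 + 2/(-139 + 4*O))
X(t, a) = a + a*t**2 (X(t, a) = t**2*a + a = a*t**2 + a = a + a*t**2)
sqrt(f(86) + X(h(14, -10), 60)) = sqrt(4*(-625 + 18*86)/(-139 + 4*86) + 60*(1 + (-8)**2)) = sqrt(4*(-625 + 1548)/(-139 + 344) + 60*(1 + 64)) = sqrt(4*923/205 + 60*65) = sqrt(4*(1/205)*923 + 3900) = sqrt(3692/205 + 3900) = sqrt(803192/205) = 2*sqrt(41163590)/205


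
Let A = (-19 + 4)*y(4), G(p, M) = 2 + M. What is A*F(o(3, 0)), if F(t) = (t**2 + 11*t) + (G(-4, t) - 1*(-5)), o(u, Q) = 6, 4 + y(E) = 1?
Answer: 5175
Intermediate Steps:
y(E) = -3 (y(E) = -4 + 1 = -3)
F(t) = 7 + t**2 + 12*t (F(t) = (t**2 + 11*t) + ((2 + t) - 1*(-5)) = (t**2 + 11*t) + ((2 + t) + 5) = (t**2 + 11*t) + (7 + t) = 7 + t**2 + 12*t)
A = 45 (A = (-19 + 4)*(-3) = -15*(-3) = 45)
A*F(o(3, 0)) = 45*(7 + 6**2 + 12*6) = 45*(7 + 36 + 72) = 45*115 = 5175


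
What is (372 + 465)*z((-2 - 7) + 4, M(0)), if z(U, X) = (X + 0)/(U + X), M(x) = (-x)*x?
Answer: 0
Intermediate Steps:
M(x) = -x²
z(U, X) = X/(U + X)
(372 + 465)*z((-2 - 7) + 4, M(0)) = (372 + 465)*((-1*0²)/(((-2 - 7) + 4) - 1*0²)) = 837*((-1*0)/((-9 + 4) - 1*0)) = 837*(0/(-5 + 0)) = 837*(0/(-5)) = 837*(0*(-⅕)) = 837*0 = 0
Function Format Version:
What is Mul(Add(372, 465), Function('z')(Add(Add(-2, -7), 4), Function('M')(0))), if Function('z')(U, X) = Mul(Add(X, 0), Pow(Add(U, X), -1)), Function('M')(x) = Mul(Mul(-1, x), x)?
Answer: 0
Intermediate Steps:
Function('M')(x) = Mul(-1, Pow(x, 2))
Function('z')(U, X) = Mul(X, Pow(Add(U, X), -1))
Mul(Add(372, 465), Function('z')(Add(Add(-2, -7), 4), Function('M')(0))) = Mul(Add(372, 465), Mul(Mul(-1, Pow(0, 2)), Pow(Add(Add(Add(-2, -7), 4), Mul(-1, Pow(0, 2))), -1))) = Mul(837, Mul(Mul(-1, 0), Pow(Add(Add(-9, 4), Mul(-1, 0)), -1))) = Mul(837, Mul(0, Pow(Add(-5, 0), -1))) = Mul(837, Mul(0, Pow(-5, -1))) = Mul(837, Mul(0, Rational(-1, 5))) = Mul(837, 0) = 0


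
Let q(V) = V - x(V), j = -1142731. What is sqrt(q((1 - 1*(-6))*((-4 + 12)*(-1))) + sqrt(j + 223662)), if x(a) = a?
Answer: (-919069)**(1/4) ≈ 21.894 + 21.894*I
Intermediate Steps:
q(V) = 0 (q(V) = V - V = 0)
sqrt(q((1 - 1*(-6))*((-4 + 12)*(-1))) + sqrt(j + 223662)) = sqrt(0 + sqrt(-1142731 + 223662)) = sqrt(0 + sqrt(-919069)) = sqrt(0 + I*sqrt(919069)) = sqrt(I*sqrt(919069)) = 919069**(1/4)*sqrt(I)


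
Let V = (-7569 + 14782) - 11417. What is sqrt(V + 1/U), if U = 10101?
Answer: I*sqrt(428934954903)/10101 ≈ 64.838*I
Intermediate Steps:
V = -4204 (V = 7213 - 11417 = -4204)
sqrt(V + 1/U) = sqrt(-4204 + 1/10101) = sqrt(-42464603/10101) = I*sqrt(428934954903)/10101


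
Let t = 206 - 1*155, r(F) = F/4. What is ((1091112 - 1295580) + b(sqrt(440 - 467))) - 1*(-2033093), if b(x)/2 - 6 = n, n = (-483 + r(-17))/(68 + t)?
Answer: 435213657/238 ≈ 1.8286e+6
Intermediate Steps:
r(F) = F/4 (r(F) = F*(1/4) = F/4)
t = 51 (t = 206 - 155 = 51)
n = -1949/476 (n = (-483 + (1/4)*(-17))/(68 + 51) = (-483 - 17/4)/119 = -1949/4*1/119 = -1949/476 ≈ -4.0945)
b(x) = 907/238 (b(x) = 12 + 2*(-1949/476) = 12 - 1949/238 = 907/238)
((1091112 - 1295580) + b(sqrt(440 - 467))) - 1*(-2033093) = ((1091112 - 1295580) + 907/238) - 1*(-2033093) = (-204468 + 907/238) + 2033093 = -48662477/238 + 2033093 = 435213657/238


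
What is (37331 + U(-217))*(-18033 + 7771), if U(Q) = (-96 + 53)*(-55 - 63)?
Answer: -435160110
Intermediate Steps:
U(Q) = 5074 (U(Q) = -43*(-118) = 5074)
(37331 + U(-217))*(-18033 + 7771) = (37331 + 5074)*(-18033 + 7771) = 42405*(-10262) = -435160110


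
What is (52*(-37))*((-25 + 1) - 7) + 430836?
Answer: 490480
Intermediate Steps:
(52*(-37))*((-25 + 1) - 7) + 430836 = -1924*(-24 - 7) + 430836 = -1924*(-31) + 430836 = 59644 + 430836 = 490480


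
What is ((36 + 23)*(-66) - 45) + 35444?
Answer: 31505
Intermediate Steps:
((36 + 23)*(-66) - 45) + 35444 = (59*(-66) - 45) + 35444 = (-3894 - 45) + 35444 = -3939 + 35444 = 31505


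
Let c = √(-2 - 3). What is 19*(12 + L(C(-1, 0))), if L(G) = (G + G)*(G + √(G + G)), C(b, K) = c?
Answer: 38 + 38*√2*5^(¾)*I^(3/2) ≈ -89.061 + 127.06*I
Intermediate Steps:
c = I*√5 (c = √(-5) = I*√5 ≈ 2.2361*I)
C(b, K) = I*√5
L(G) = 2*G*(G + √2*√G) (L(G) = (2*G)*(G + √(2*G)) = (2*G)*(G + √2*√G) = 2*G*(G + √2*√G))
19*(12 + L(C(-1, 0))) = 19*(12 + (2*(I*√5)² + 2*√2*(I*√5)^(3/2))) = 19*(12 + (2*(-5) + 2*√2*(5^(¾)*I^(3/2)))) = 19*(12 + (-10 + 2*√2*5^(¾)*I^(3/2))) = 19*(2 + 2*√2*5^(¾)*I^(3/2)) = 38 + 38*√2*5^(¾)*I^(3/2)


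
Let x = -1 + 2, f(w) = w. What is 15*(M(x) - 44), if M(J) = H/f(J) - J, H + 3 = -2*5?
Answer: -870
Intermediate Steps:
H = -13 (H = -3 - 2*5 = -3 - 10 = -13)
x = 1
M(J) = -J - 13/J (M(J) = -13/J - J = -J - 13/J)
15*(M(x) - 44) = 15*((-1*1 - 13/1) - 44) = 15*((-1 - 13*1) - 44) = 15*((-1 - 13) - 44) = 15*(-14 - 44) = 15*(-58) = -870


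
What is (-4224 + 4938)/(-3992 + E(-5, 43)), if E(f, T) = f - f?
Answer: -357/1996 ≈ -0.17886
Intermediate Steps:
E(f, T) = 0
(-4224 + 4938)/(-3992 + E(-5, 43)) = (-4224 + 4938)/(-3992 + 0) = 714/(-3992) = 714*(-1/3992) = -357/1996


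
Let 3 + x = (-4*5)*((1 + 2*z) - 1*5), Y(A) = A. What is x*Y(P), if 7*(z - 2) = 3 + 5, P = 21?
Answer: -1023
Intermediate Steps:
z = 22/7 (z = 2 + (3 + 5)/7 = 2 + (⅐)*8 = 2 + 8/7 = 22/7 ≈ 3.1429)
x = -341/7 (x = -3 + (-4*5)*((1 + 2*(22/7)) - 1*5) = -3 - 20*((1 + 44/7) - 5) = -3 - 20*(51/7 - 5) = -3 - 20*16/7 = -3 - 320/7 = -341/7 ≈ -48.714)
x*Y(P) = -341/7*21 = -1023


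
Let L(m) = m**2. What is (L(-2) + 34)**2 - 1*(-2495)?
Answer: 3939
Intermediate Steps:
(L(-2) + 34)**2 - 1*(-2495) = ((-2)**2 + 34)**2 - 1*(-2495) = (4 + 34)**2 + 2495 = 38**2 + 2495 = 1444 + 2495 = 3939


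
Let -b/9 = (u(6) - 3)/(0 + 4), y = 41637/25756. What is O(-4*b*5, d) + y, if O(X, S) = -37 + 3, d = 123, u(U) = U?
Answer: -834067/25756 ≈ -32.383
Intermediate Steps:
y = 41637/25756 (y = 41637*(1/25756) = 41637/25756 ≈ 1.6166)
b = -27/4 (b = -9*(6 - 3)/(0 + 4) = -27/4 ≈ -6.7500)
O(X, S) = -34
O(-4*b*5, d) + y = -34 + 41637/25756 = -834067/25756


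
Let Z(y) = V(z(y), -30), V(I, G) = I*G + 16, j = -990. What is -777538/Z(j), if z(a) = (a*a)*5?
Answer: 388769/73507492 ≈ 0.0052888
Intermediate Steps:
z(a) = 5*a**2 (z(a) = a**2*5 = 5*a**2)
V(I, G) = 16 + G*I (V(I, G) = G*I + 16 = 16 + G*I)
Z(y) = 16 - 150*y**2
-777538/Z(j) = -777538/(16 - 150*(-990)**2) = -777538/(16 - 150*980100) = -777538/(16 - 147015000) = -777538/(-147014984) = -777538*(-1/147014984) = 388769/73507492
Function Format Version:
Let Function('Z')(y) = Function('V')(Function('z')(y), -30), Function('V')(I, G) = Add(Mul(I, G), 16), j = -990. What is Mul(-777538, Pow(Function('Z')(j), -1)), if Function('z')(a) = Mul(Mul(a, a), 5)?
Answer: Rational(388769, 73507492) ≈ 0.0052888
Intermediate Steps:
Function('z')(a) = Mul(5, Pow(a, 2)) (Function('z')(a) = Mul(Pow(a, 2), 5) = Mul(5, Pow(a, 2)))
Function('V')(I, G) = Add(16, Mul(G, I)) (Function('V')(I, G) = Add(Mul(G, I), 16) = Add(16, Mul(G, I)))
Function('Z')(y) = Add(16, Mul(-150, Pow(y, 2))) (Function('Z')(y) = Add(16, Mul(-30, Mul(5, Pow(y, 2)))) = Add(16, Mul(-150, Pow(y, 2))))
Mul(-777538, Pow(Function('Z')(j), -1)) = Mul(-777538, Pow(Add(16, Mul(-150, Pow(-990, 2))), -1)) = Mul(-777538, Pow(Add(16, Mul(-150, 980100)), -1)) = Mul(-777538, Pow(Add(16, -147015000), -1)) = Mul(-777538, Pow(-147014984, -1)) = Mul(-777538, Rational(-1, 147014984)) = Rational(388769, 73507492)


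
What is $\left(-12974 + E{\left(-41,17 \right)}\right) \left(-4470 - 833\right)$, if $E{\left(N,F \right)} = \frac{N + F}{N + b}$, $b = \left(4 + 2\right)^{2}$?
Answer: $\frac{343878338}{5} \approx 6.8776 \cdot 10^{7}$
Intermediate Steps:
$b = 36$ ($b = 6^{2} = 36$)
$E{\left(N,F \right)} = \frac{F + N}{36 + N}$ ($E{\left(N,F \right)} = \frac{N + F}{N + 36} = \frac{F + N}{36 + N}$)
$\left(-12974 + E{\left(-41,17 \right)}\right) \left(-4470 - 833\right) = \left(-12974 + \frac{17 - 41}{36 - 41}\right) \left(-4470 - 833\right) = \left(-12974 + \frac{1}{-5} \left(-24\right)\right) \left(-5303\right) = \left(-12974 - - \frac{24}{5}\right) \left(-5303\right) = \left(-12974 + \frac{24}{5}\right) \left(-5303\right) = \left(- \frac{64846}{5}\right) \left(-5303\right) = \frac{343878338}{5}$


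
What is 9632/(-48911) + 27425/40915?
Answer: 189458179/400238713 ≈ 0.47336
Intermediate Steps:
9632/(-48911) + 27425/40915 = 9632*(-1/48911) + 27425*(1/40915) = -9632/48911 + 5485/8183 = 189458179/400238713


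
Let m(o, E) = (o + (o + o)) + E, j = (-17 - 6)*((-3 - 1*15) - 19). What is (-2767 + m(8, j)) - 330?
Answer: -2222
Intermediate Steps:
j = 851 (j = -23*((-3 - 15) - 19) = -23*(-18 - 19) = -23*(-37) = 851)
m(o, E) = E + 3*o (m(o, E) = (o + 2*o) + E = 3*o + E = E + 3*o)
(-2767 + m(8, j)) - 330 = (-2767 + (851 + 3*8)) - 330 = (-2767 + (851 + 24)) - 330 = (-2767 + 875) - 330 = -1892 - 330 = -2222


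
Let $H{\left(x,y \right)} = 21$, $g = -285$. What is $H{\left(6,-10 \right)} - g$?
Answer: $306$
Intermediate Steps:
$H{\left(6,-10 \right)} - g = 21 - -285 = 21 + 285 = 306$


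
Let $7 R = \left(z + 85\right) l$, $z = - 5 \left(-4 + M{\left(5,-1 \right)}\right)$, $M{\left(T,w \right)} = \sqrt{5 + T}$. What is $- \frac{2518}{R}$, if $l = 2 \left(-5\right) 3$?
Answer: $\frac{61691}{10775} + \frac{8813 \sqrt{10}}{32325} \approx 6.5875$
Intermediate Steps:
$l = -30$ ($l = \left(-10\right) 3 = -30$)
$z = 20 - 5 \sqrt{10}$ ($z = - 5 \left(-4 + \sqrt{5 + 5}\right) = - 5 \left(-4 + \sqrt{10}\right) = 20 - 5 \sqrt{10} \approx 4.1886$)
$R = -450 + \frac{150 \sqrt{10}}{7}$ ($R = \frac{\left(\left(20 - 5 \sqrt{10}\right) + 85\right) \left(-30\right)}{7} = \frac{\left(105 - 5 \sqrt{10}\right) \left(-30\right)}{7} = \frac{-3150 + 150 \sqrt{10}}{7} = -450 + \frac{150 \sqrt{10}}{7} \approx -382.24$)
$- \frac{2518}{R} = - \frac{2518}{-450 + \frac{150 \sqrt{10}}{7}}$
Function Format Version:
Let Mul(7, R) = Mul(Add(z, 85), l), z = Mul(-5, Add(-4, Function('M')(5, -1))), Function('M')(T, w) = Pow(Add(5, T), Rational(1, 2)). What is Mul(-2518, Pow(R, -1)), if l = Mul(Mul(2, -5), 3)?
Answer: Add(Rational(61691, 10775), Mul(Rational(8813, 32325), Pow(10, Rational(1, 2)))) ≈ 6.5875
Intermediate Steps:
l = -30 (l = Mul(-10, 3) = -30)
z = Add(20, Mul(-5, Pow(10, Rational(1, 2)))) (z = Mul(-5, Add(-4, Pow(Add(5, 5), Rational(1, 2)))) = Mul(-5, Add(-4, Pow(10, Rational(1, 2)))) = Add(20, Mul(-5, Pow(10, Rational(1, 2)))) ≈ 4.1886)
R = Add(-450, Mul(Rational(150, 7), Pow(10, Rational(1, 2)))) (R = Mul(Rational(1, 7), Mul(Add(Add(20, Mul(-5, Pow(10, Rational(1, 2)))), 85), -30)) = Mul(Rational(1, 7), Mul(Add(105, Mul(-5, Pow(10, Rational(1, 2)))), -30)) = Mul(Rational(1, 7), Add(-3150, Mul(150, Pow(10, Rational(1, 2))))) = Add(-450, Mul(Rational(150, 7), Pow(10, Rational(1, 2)))) ≈ -382.24)
Mul(-2518, Pow(R, -1)) = Mul(-2518, Pow(Add(-450, Mul(Rational(150, 7), Pow(10, Rational(1, 2)))), -1))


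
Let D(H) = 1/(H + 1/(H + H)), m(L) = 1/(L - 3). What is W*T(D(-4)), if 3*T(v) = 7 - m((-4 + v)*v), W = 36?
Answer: 193416/2147 ≈ 90.087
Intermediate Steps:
m(L) = 1/(-3 + L)
D(H) = 1/(H + 1/(2*H))
T(v) = 7/3 - 1/(3*(-3 + v*(-4 + v))) (T(v) = (7 - 1/(-3 + (-4 + v)*v))/3 = (7 - 1/(-3 + v*(-4 + v)))/3 = 7/3 - 1/(3*(-3 + v*(-4 + v))))
W*T(D(-4)) = 36*((-22 + 7*(2*(-4)/(1 + 2*(-4)**2))*(-4 + 2*(-4)/(1 + 2*(-4)**2)))/(3*(-3 + (2*(-4)/(1 + 2*(-4)**2))*(-4 + 2*(-4)/(1 + 2*(-4)**2))))) = 36*((-22 + 7*(2*(-4)/(1 + 2*16))*(-4 + 2*(-4)/(1 + 2*16)))/(3*(-3 + (2*(-4)/(1 + 2*16))*(-4 + 2*(-4)/(1 + 2*16))))) = 36*((-22 + 7*(2*(-4)/(1 + 32))*(-4 + 2*(-4)/(1 + 32)))/(3*(-3 + (2*(-4)/(1 + 32))*(-4 + 2*(-4)/(1 + 32))))) = 36*((-22 + 7*(2*(-4)/33)*(-4 + 2*(-4)/33))/(3*(-3 + (2*(-4)/33)*(-4 + 2*(-4)/33)))) = 36*((-22 + 7*(2*(-4)*(1/33))*(-4 + 2*(-4)*(1/33)))/(3*(-3 + (2*(-4)*(1/33))*(-4 + 2*(-4)*(1/33))))) = 36*((-22 + 7*(-8/33)*(-4 - 8/33))/(3*(-3 - 8*(-4 - 8/33)/33))) = 36*((-22 + 7*(-8/33)*(-140/33))/(3*(-3 - 8/33*(-140/33)))) = 36*((-22 + 7840/1089)/(3*(-3 + 1120/1089))) = 36*((1/3)*(-16118/1089)/(-2147/1089)) = 36*((1/3)*(-1089/2147)*(-16118/1089)) = 36*(16118/6441) = 193416/2147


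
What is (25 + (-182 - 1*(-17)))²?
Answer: 19600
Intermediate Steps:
(25 + (-182 - 1*(-17)))² = (25 + (-182 + 17))² = (25 - 165)² = (-140)² = 19600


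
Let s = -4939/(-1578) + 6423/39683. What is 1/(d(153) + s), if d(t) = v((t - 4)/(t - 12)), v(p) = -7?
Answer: -62619774/232208587 ≈ -0.26967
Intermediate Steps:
d(t) = -7
s = 206129831/62619774 (s = -4939*(-1/1578) + 6423*(1/39683) = 4939/1578 + 6423/39683 = 206129831/62619774 ≈ 3.2918)
1/(d(153) + s) = 1/(-7 + 206129831/62619774) = 1/(-232208587/62619774) = -62619774/232208587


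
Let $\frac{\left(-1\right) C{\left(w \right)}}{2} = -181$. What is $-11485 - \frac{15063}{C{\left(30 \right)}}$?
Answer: $- \frac{4172633}{362} \approx -11527.0$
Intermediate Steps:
$C{\left(w \right)} = 362$ ($C{\left(w \right)} = \left(-2\right) \left(-181\right) = 362$)
$-11485 - \frac{15063}{C{\left(30 \right)}} = -11485 - \frac{15063}{362} = - \frac{4172633}{362}$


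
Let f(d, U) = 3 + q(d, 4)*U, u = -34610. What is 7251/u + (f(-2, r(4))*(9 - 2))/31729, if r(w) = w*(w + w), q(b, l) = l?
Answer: -198329609/1098140690 ≈ -0.18060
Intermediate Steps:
r(w) = 2*w**2 (r(w) = w*(2*w) = 2*w**2)
f(d, U) = 3 + 4*U
7251/u + (f(-2, r(4))*(9 - 2))/31729 = 7251/(-34610) + ((3 + 4*(2*4**2))*(9 - 2))/31729 = 7251*(-1/34610) + ((3 + 4*(2*16))*7)*(1/31729) = -7251/34610 + ((3 + 4*32)*7)*(1/31729) = -7251/34610 + ((3 + 128)*7)*(1/31729) = -7251/34610 + (131*7)*(1/31729) = -7251/34610 + 917*(1/31729) = -7251/34610 + 917/31729 = -198329609/1098140690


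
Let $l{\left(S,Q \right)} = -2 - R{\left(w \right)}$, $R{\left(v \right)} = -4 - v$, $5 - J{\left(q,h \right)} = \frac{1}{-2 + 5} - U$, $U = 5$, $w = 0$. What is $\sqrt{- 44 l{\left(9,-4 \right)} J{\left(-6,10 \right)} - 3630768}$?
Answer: $\frac{14 i \sqrt{166758}}{3} \approx 1905.7 i$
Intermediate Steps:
$J{\left(q,h \right)} = \frac{29}{3}$ ($J{\left(q,h \right)} = 5 - \left(\frac{1}{-2 + 5} - 5\right) = 5 - \left(\frac{1}{3} - 5\right) = 5 - - \frac{14}{3} = 5 + \frac{14}{3} = \frac{29}{3}$)
$l{\left(S,Q \right)} = 2$ ($l{\left(S,Q \right)} = -2 - \left(-4 - 0\right) = -2 - \left(-4 + 0\right) = -2 - -4 = -2 + 4 = 2$)
$\sqrt{- 44 l{\left(9,-4 \right)} J{\left(-6,10 \right)} - 3630768} = \sqrt{\left(-44\right) 2 \cdot \frac{29}{3} - 3630768} = \sqrt{\left(-88\right) \frac{29}{3} - 3630768} = \sqrt{- \frac{2552}{3} - 3630768} = \sqrt{- \frac{10894856}{3}} = \frac{14 i \sqrt{166758}}{3}$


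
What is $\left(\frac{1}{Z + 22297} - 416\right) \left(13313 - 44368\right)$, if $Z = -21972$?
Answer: $\frac{839720989}{65} \approx 1.2919 \cdot 10^{7}$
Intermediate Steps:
$\left(\frac{1}{Z + 22297} - 416\right) \left(13313 - 44368\right) = \left(\frac{1}{-21972 + 22297} - 416\right) \left(13313 - 44368\right) = \left(\frac{1}{325} - 416\right) \left(-31055\right) = \left(- \frac{135199}{325}\right) \left(-31055\right) = \frac{839720989}{65}$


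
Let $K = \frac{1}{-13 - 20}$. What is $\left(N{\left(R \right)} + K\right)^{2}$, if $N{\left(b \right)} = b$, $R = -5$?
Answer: $\frac{27556}{1089} \approx 25.304$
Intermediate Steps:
$K = - \frac{1}{33}$ ($K = \frac{1}{-33} = - \frac{1}{33} \approx -0.030303$)
$\left(N{\left(R \right)} + K\right)^{2} = \left(-5 - \frac{1}{33}\right)^{2} = \left(- \frac{166}{33}\right)^{2} = \frac{27556}{1089}$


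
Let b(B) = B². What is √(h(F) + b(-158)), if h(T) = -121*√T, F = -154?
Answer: √(24964 - 121*I*√154) ≈ 158.07 - 4.7497*I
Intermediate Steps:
√(h(F) + b(-158)) = √(-121*I*√154 + (-158)²) = √(-121*I*√154 + 24964) = √(24964 - 121*I*√154)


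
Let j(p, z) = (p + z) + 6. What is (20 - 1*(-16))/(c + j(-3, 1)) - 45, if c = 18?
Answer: -477/11 ≈ -43.364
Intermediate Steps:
j(p, z) = 6 + p + z
(20 - 1*(-16))/(c + j(-3, 1)) - 45 = (20 - 1*(-16))/(18 + (6 - 3 + 1)) - 45 = (20 + 16)/(18 + 4) - 45 = 36/22 - 45 = (1/22)*36 - 45 = 18/11 - 45 = -477/11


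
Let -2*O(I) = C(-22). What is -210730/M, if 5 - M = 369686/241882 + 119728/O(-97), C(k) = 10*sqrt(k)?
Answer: -735663476406626625/26208899173364097563 - 230647750269530857900*I*sqrt(22)/26208899173364097563 ≈ -0.028069 - 41.277*I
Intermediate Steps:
O(I) = -5*I*sqrt(22) (O(I) = -5*sqrt(-22) = -5*I*sqrt(22))
M = 419862/120941 - 59864*I*sqrt(22)/55 (M = 5 - (369686/241882 + 119728/((-5*I*sqrt(22)))) = 5 - (369686*(1/241882) + 119728*(I*sqrt(22)/110)) = 5 - (184843/120941 + 59864*I*sqrt(22)/55) = 5 + (-184843/120941 - 59864*I*sqrt(22)/55) = 419862/120941 - 59864*I*sqrt(22)/55 ≈ 3.4716 - 5105.2*I)
-210730/M = -210730/(419862/120941 - 59864*I*sqrt(22)/55)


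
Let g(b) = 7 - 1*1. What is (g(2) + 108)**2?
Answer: 12996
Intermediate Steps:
g(b) = 6 (g(b) = 7 - 1 = 6)
(g(2) + 108)**2 = (6 + 108)**2 = 114**2 = 12996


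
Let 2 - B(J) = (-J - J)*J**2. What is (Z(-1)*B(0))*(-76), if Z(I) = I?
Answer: 152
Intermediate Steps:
B(J) = 2 + 2*J**3 (B(J) = 2 - (-J - J)*J**2 = 2 - (-2*J)*J**2 = 2 - (-2)*J**3 = 2 + 2*J**3)
(Z(-1)*B(0))*(-76) = -(2 + 2*0**3)*(-76) = -(2 + 2*0)*(-76) = -(2 + 0)*(-76) = -1*2*(-76) = -2*(-76) = 152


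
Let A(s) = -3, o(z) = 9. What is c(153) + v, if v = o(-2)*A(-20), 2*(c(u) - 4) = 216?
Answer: 85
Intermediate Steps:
c(u) = 112 (c(u) = 4 + (½)*216 = 4 + 108 = 112)
v = -27 (v = 9*(-3) = -27)
c(153) + v = 112 - 27 = 85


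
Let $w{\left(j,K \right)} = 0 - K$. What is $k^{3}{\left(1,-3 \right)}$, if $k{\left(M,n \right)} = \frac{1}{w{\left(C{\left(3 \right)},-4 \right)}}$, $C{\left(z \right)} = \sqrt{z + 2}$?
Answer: $\frac{1}{64} \approx 0.015625$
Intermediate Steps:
$C{\left(z \right)} = \sqrt{2 + z}$
$w{\left(j,K \right)} = - K$
$k{\left(M,n \right)} = \frac{1}{4}$ ($k{\left(M,n \right)} = \frac{1}{\left(-1\right) \left(-4\right)} = \frac{1}{4}$)
$k^{3}{\left(1,-3 \right)} = \left(\frac{1}{4}\right)^{3} = \frac{1}{64}$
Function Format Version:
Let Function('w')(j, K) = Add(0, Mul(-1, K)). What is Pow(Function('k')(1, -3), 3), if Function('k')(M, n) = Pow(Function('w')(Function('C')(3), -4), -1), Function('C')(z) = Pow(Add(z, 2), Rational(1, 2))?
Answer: Rational(1, 64) ≈ 0.015625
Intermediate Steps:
Function('C')(z) = Pow(Add(2, z), Rational(1, 2))
Function('w')(j, K) = Mul(-1, K)
Function('k')(M, n) = Rational(1, 4) (Function('k')(M, n) = Pow(Mul(-1, -4), -1) = Pow(4, -1) = Rational(1, 4))
Pow(Function('k')(1, -3), 3) = Pow(Rational(1, 4), 3) = Rational(1, 64)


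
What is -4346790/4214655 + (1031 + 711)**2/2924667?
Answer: 1705045922/273921386553 ≈ 0.0062246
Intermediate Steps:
-4346790/4214655 + (1031 + 711)**2/2924667 = -4346790*1/4214655 + 1742**2*(1/2924667) = -289786/280977 + 3034564*(1/2924667) = -289786/280977 + 3034564/2924667 = 1705045922/273921386553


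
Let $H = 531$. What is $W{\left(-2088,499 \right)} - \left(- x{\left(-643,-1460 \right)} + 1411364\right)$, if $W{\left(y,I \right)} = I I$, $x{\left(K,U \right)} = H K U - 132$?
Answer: $497329685$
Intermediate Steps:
$x{\left(K,U \right)} = -132 + 531 K U$ ($x{\left(K,U \right)} = 531 K U - 132 = -132 + 531 K U$)
$W{\left(y,I \right)} = I^{2}$
$W{\left(-2088,499 \right)} - \left(- x{\left(-643,-1460 \right)} + 1411364\right) = 499^{2} - \left(- (-132 + 531 \left(-643\right) \left(-1460\right)) + 1411364\right) = 249001 - \left(- (-132 + 498492180) + 1411364\right) = 249001 - \left(\left(-1\right) 498492048 + 1411364\right) = 249001 - \left(-498492048 + 1411364\right) = 249001 - -497080684 = 249001 + 497080684 = 497329685$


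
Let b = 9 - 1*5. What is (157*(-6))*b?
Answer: -3768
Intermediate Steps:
b = 4 (b = 9 - 5 = 4)
(157*(-6))*b = (157*(-6))*4 = -942*4 = -3768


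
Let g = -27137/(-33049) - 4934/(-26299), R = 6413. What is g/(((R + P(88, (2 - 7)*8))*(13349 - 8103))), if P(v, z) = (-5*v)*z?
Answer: 876739729/109489447760590898 ≈ 8.0075e-9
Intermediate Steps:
P(v, z) = -5*v*z
g = 876739729/869155651 (g = -27137*(-1/33049) - 4934*(-1/26299) = 27137/33049 + 4934/26299 = 876739729/869155651 ≈ 1.0087)
g/(((R + P(88, (2 - 7)*8))*(13349 - 8103))) = 876739729/(869155651*(((6413 - 5*88*(2 - 7)*8)*(13349 - 8103)))) = 876739729/(869155651*(((6413 - 5*88*(-5*8))*5246))) = 876739729/(869155651*(((6413 - 5*88*(-40))*5246))) = 876739729/(869155651*(((6413 + 17600)*5246))) = 876739729/(869155651*((24013*5246))) = (876739729/869155651)/125972198 = (876739729/869155651)*(1/125972198) = 876739729/109489447760590898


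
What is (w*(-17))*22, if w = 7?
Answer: -2618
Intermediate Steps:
(w*(-17))*22 = (7*(-17))*22 = -119*22 = -2618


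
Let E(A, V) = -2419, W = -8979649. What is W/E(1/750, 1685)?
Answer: 8979649/2419 ≈ 3712.1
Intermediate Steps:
W/E(1/750, 1685) = -8979649/(-2419) = -8979649*(-1/2419) = 8979649/2419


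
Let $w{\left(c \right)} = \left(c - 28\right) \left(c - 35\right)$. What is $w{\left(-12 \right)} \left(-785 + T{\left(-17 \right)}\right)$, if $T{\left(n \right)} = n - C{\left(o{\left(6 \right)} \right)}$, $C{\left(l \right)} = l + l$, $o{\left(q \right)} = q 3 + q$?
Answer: $-1598000$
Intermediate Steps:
$w{\left(c \right)} = \left(-35 + c\right) \left(-28 + c\right)$ ($w{\left(c \right)} = \left(-28 + c\right) \left(-35 + c\right) = \left(-35 + c\right) \left(-28 + c\right)$)
$o{\left(q \right)} = 4 q$ ($o{\left(q \right)} = 3 q + q = 4 q$)
$C{\left(l \right)} = 2 l$
$T{\left(n \right)} = -48 + n$ ($T{\left(n \right)} = n - 2 \cdot 4 \cdot 6 = n - 2 \cdot 24 = n - 48 = -48 + n$)
$w{\left(-12 \right)} \left(-785 + T{\left(-17 \right)}\right) = \left(980 + \left(-12\right)^{2} - -756\right) \left(-785 - 65\right) = \left(980 + 144 + 756\right) \left(-785 - 65\right) = 1880 \left(-850\right) = -1598000$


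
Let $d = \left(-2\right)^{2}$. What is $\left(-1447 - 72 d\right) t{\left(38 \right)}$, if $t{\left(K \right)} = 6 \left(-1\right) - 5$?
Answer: $19085$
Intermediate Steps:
$t{\left(K \right)} = -11$ ($t{\left(K \right)} = -6 - 5 = -11$)
$d = 4$
$\left(-1447 - 72 d\right) t{\left(38 \right)} = \left(-1447 - 288\right) \left(-11\right) = \left(-1735\right) \left(-11\right) = 19085$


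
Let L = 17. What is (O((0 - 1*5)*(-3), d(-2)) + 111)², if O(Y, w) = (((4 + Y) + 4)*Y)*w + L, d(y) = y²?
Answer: 2274064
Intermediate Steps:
O(Y, w) = 17 + Y*w*(8 + Y) (O(Y, w) = (((4 + Y) + 4)*Y)*w + 17 = ((8 + Y)*Y)*w + 17 = (Y*(8 + Y))*w + 17 = Y*w*(8 + Y) + 17 = 17 + Y*w*(8 + Y))
(O((0 - 1*5)*(-3), d(-2)) + 111)² = ((17 + (-2)²*((0 - 1*5)*(-3))² + 8*((0 - 1*5)*(-3))*(-2)²) + 111)² = ((17 + 4*((0 - 5)*(-3))² + 8*((0 - 5)*(-3))*4) + 111)² = ((17 + 4*(-5*(-3))² + 8*(-5*(-3))*4) + 111)² = ((17 + 4*15² + 8*15*4) + 111)² = ((17 + 4*225 + 480) + 111)² = ((17 + 900 + 480) + 111)² = (1397 + 111)² = 1508² = 2274064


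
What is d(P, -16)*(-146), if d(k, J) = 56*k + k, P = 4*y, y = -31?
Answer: 1031928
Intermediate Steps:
P = -124 (P = 4*(-31) = -124)
d(k, J) = 57*k
d(P, -16)*(-146) = (57*(-124))*(-146) = -7068*(-146) = 1031928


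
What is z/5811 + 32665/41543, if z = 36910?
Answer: 1723168445/241406373 ≈ 7.1380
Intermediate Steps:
z/5811 + 32665/41543 = 36910/5811 + 32665/41543 = 1723168445/241406373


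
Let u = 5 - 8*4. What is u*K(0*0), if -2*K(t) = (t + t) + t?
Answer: 0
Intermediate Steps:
u = -27 (u = 5 - 32 = -27)
K(t) = -3*t/2 (K(t) = -((t + t) + t)/2 = -(2*t + t)/2 = -3*t/2)
u*K(0*0) = -(-81)*0*0/2 = -(-81)*0/2 = -27*0 = 0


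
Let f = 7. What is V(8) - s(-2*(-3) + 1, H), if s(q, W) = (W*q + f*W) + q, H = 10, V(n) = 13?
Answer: -134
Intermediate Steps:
s(q, W) = q + 7*W + W*q (s(q, W) = (W*q + 7*W) + q = (7*W + W*q) + q = q + 7*W + W*q)
V(8) - s(-2*(-3) + 1, H) = 13 - ((-2*(-3) + 1) + 7*10 + 10*(-2*(-3) + 1)) = 13 - ((6 + 1) + 70 + 10*(6 + 1)) = 13 - (7 + 70 + 10*7) = 13 - (7 + 70 + 70) = 13 - 1*147 = 13 - 147 = -134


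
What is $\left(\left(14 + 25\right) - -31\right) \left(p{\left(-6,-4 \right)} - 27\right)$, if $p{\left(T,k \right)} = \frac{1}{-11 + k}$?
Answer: $- \frac{5684}{3} \approx -1894.7$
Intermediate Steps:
$\left(\left(14 + 25\right) - -31\right) \left(p{\left(-6,-4 \right)} - 27\right) = \left(\left(14 + 25\right) - -31\right) \left(\frac{1}{-11 - 4} - 27\right) = \left(39 + 31\right) \left(\frac{1}{-15} - 27\right) = 70 \left(- \frac{1}{15} - 27\right) = 70 \left(- \frac{406}{15}\right) = - \frac{5684}{3}$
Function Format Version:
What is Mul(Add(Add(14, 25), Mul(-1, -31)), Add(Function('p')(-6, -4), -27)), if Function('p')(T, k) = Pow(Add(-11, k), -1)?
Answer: Rational(-5684, 3) ≈ -1894.7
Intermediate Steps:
Mul(Add(Add(14, 25), Mul(-1, -31)), Add(Function('p')(-6, -4), -27)) = Mul(Add(Add(14, 25), Mul(-1, -31)), Add(Pow(Add(-11, -4), -1), -27)) = Mul(Add(39, 31), Add(Pow(-15, -1), -27)) = Mul(70, Add(Rational(-1, 15), -27)) = Mul(70, Rational(-406, 15)) = Rational(-5684, 3)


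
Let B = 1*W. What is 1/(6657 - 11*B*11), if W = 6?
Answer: 1/5931 ≈ 0.00016861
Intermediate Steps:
B = 6 (B = 1*6 = 6)
1/(6657 - 11*B*11) = 1/(6657 - 11*6*11) = 1/(6657 - 66*11) = 1/(6657 - 726) = 1/5931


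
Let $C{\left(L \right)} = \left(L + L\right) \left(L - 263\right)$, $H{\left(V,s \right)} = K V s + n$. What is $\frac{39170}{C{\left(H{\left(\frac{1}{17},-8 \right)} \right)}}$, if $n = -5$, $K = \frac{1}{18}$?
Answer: $\frac{458465265}{31535152} \approx 14.538$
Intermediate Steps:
$K = \frac{1}{18} \approx 0.055556$
$H{\left(V,s \right)} = -5 + \frac{V s}{18}$ ($H{\left(V,s \right)} = \frac{V}{18} s - 5 = \frac{V s}{18} - 5 = -5 + \frac{V s}{18}$)
$C{\left(L \right)} = 2 L \left(-263 + L\right)$
$\frac{39170}{C{\left(H{\left(\frac{1}{17},-8 \right)} \right)}} = \frac{39170}{2 \left(-5 + \frac{1}{18} \cdot \frac{1}{17} \left(-8\right)\right) \left(-263 - \left(5 - \frac{1}{18} \cdot \frac{1}{17} \left(-8\right)\right)\right)} = \frac{39170}{2 \left(-5 + \frac{1}{18} \cdot \frac{1}{17} \left(-8\right)\right) \left(-263 - \left(5 - - \frac{4}{153}\right)\right)} = \frac{39170}{2 \left(-5 - \frac{4}{153}\right) \left(-263 - \frac{769}{153}\right)} = \frac{39170}{2 \left(- \frac{769}{153}\right) \left(-263 - \frac{769}{153}\right)} = \frac{39170}{2 \left(- \frac{769}{153}\right) \left(- \frac{41008}{153}\right)} = \frac{39170}{\frac{63070304}{23409}} = 39170 \cdot \frac{23409}{63070304} = \frac{458465265}{31535152}$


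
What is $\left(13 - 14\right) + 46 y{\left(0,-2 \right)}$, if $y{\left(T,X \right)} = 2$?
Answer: $91$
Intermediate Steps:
$\left(13 - 14\right) + 46 y{\left(0,-2 \right)} = \left(13 - 14\right) + 46 \cdot 2 = \left(13 - 14\right) + 92 = -1 + 92 = 91$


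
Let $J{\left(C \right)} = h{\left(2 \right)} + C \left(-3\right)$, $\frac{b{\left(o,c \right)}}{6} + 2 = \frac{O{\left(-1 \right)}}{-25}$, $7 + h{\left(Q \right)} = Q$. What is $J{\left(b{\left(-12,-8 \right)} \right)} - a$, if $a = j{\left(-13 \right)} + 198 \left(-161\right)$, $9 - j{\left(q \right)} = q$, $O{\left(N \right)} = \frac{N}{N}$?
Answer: $\frac{797193}{25} \approx 31888.0$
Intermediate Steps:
$O{\left(N \right)} = 1$
$j{\left(q \right)} = 9 - q$
$h{\left(Q \right)} = -7 + Q$
$b{\left(o,c \right)} = - \frac{306}{25}$ ($b{\left(o,c \right)} = -12 + 6 \cdot 1 \frac{1}{-25} = -12 + 6 \cdot 1 \left(- \frac{1}{25}\right) = -12 + 6 \left(- \frac{1}{25}\right) = -12 - \frac{6}{25} = - \frac{306}{25}$)
$J{\left(C \right)} = -5 - 3 C$ ($J{\left(C \right)} = \left(-7 + 2\right) + C \left(-3\right) = -5 - 3 C$)
$a = -31856$ ($a = \left(9 - -13\right) + 198 \left(-161\right) = \left(9 + 13\right) - 31878 = 22 - 31878 = -31856$)
$J{\left(b{\left(-12,-8 \right)} \right)} - a = \left(-5 - - \frac{918}{25}\right) - -31856 = \left(-5 + \frac{918}{25}\right) + 31856 = \frac{793}{25} + 31856 = \frac{797193}{25}$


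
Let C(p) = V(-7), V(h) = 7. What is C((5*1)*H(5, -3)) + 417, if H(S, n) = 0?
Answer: 424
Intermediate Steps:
C(p) = 7
C((5*1)*H(5, -3)) + 417 = 7 + 417 = 424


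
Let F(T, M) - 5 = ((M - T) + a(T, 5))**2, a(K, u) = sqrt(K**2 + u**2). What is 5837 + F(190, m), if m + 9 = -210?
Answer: 209248 - 69530*sqrt(5) ≈ 53774.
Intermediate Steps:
m = -219 (m = -9 - 210 = -219)
F(T, M) = 5 + (M + sqrt(25 + T**2) - T)**2 (F(T, M) = 5 + ((M - T) + sqrt(T**2 + 5**2))**2 = 5 + ((M - T) + sqrt(T**2 + 25))**2 = 5 + ((M - T) + sqrt(25 + T**2))**2 = 5 + (M + sqrt(25 + T**2) - T)**2)
5837 + F(190, m) = 5837 + (5 + (-219 + sqrt(25 + 190**2) - 1*190)**2) = 5837 + (5 + (-219 + sqrt(25 + 36100) - 190)**2) = 5837 + (5 + (-219 + sqrt(36125) - 190)**2) = 5837 + (5 + (-219 + 85*sqrt(5) - 190)**2) = 5837 + (5 + (-409 + 85*sqrt(5))**2) = 5842 + (-409 + 85*sqrt(5))**2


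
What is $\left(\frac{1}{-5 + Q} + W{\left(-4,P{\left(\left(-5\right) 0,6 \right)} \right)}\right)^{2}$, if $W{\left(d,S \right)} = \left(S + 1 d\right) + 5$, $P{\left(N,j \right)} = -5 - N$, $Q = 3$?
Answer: $\frac{81}{4} \approx 20.25$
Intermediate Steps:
$W{\left(d,S \right)} = 5 + S + d$ ($W{\left(d,S \right)} = \left(S + d\right) + 5 = 5 + S + d$)
$\left(\frac{1}{-5 + Q} + W{\left(-4,P{\left(\left(-5\right) 0,6 \right)} \right)}\right)^{2} = \left(\frac{1}{-5 + 3} - \left(4 + 0\right)\right)^{2} = \left(\frac{1}{-2} - 4\right)^{2} = \left(- \frac{1}{2} + \left(5 + \left(-5 + 0\right) - 4\right)\right)^{2} = \left(- \frac{1}{2} - 4\right)^{2} = \left(- \frac{9}{2}\right)^{2} = \frac{81}{4}$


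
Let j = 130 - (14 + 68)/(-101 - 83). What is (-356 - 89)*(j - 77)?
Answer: -2188065/92 ≈ -23783.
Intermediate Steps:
j = 12001/92 (j = 130 - 82/(-184) = 130 - 82*(-1)/184 = 130 - 1*(-41/92) = 130 + 41/92 = 12001/92 ≈ 130.45)
(-356 - 89)*(j - 77) = (-356 - 89)*(12001/92 - 77) = -445*4917/92 = -2188065/92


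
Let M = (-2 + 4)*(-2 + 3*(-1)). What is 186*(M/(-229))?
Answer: 1860/229 ≈ 8.1223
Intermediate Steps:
M = -10 (M = 2*(-2 - 3) = 2*(-5) = -10)
186*(M/(-229)) = 186*(-10/(-229)) = 186*(-10*(-1/229)) = 186*(10/229) = 1860/229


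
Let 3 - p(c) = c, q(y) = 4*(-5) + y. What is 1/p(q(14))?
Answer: ⅑ ≈ 0.11111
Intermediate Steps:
q(y) = -20 + y
p(c) = 3 - c
1/p(q(14)) = 1/(3 - (-20 + 14)) = 1/(3 - 1*(-6)) = 1/(3 + 6) = 1/9 = ⅑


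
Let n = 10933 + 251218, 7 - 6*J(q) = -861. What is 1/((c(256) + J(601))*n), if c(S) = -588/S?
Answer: 192/7165897585 ≈ 2.6794e-8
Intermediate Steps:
J(q) = 434/3 (J(q) = 7/6 - ⅙*(-861) = 7/6 + 287/2 = 434/3)
n = 262151
1/((c(256) + J(601))*n) = 1/((-588/256 + 434/3)*262151) = (1/262151)/(-588*1/256 + 434/3) = (1/262151)/(-147/64 + 434/3) = (1/262151)/(27335/192) = (192/27335)*(1/262151) = 192/7165897585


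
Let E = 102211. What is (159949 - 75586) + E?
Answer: 186574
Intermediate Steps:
(159949 - 75586) + E = (159949 - 75586) + 102211 = 84363 + 102211 = 186574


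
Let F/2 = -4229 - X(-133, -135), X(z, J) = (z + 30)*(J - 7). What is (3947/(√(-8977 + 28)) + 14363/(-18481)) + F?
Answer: -696932873/18481 - 3947*I*√8949/8949 ≈ -37711.0 - 41.723*I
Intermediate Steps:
X(z, J) = (-7 + J)*(30 + z) (X(z, J) = (30 + z)*(-7 + J) = (-7 + J)*(30 + z))
F = -37710 (F = 2*(-4229 - (-210 - 7*(-133) + 30*(-135) - 135*(-133))) = 2*(-4229 - (-210 + 931 - 4050 + 17955)) = 2*(-4229 - 1*14626) = 2*(-4229 - 14626) = 2*(-18855) = -37710)
(3947/(√(-8977 + 28)) + 14363/(-18481)) + F = (3947/(√(-8977 + 28)) + 14363/(-18481)) - 37710 = (3947/(√(-8949)) + 14363*(-1/18481)) - 37710 = (3947/((I*√8949)) - 14363/18481) - 37710 = (3947*(-I*√8949/8949) - 14363/18481) - 37710 = (-3947*I*√8949/8949 - 14363/18481) - 37710 = (-14363/18481 - 3947*I*√8949/8949) - 37710 = -696932873/18481 - 3947*I*√8949/8949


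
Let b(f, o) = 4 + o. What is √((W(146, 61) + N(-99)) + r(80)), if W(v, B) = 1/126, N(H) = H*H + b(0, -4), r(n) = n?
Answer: √17430098/42 ≈ 99.403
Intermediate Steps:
N(H) = H² (N(H) = H*H + (4 - 4) = H² + 0 = H²)
W(v, B) = 1/126
√((W(146, 61) + N(-99)) + r(80)) = √((1/126 + (-99)²) + 80) = √((1/126 + 9801) + 80) = √(1234927/126 + 80) = √(1245007/126) = √17430098/42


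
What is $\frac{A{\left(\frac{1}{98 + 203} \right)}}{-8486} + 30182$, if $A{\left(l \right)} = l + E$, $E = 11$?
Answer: $\frac{38546728370}{1277143} \approx 30182.0$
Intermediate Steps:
$A{\left(l \right)} = 11 + l$ ($A{\left(l \right)} = l + 11 = 11 + l$)
$\frac{A{\left(\frac{1}{98 + 203} \right)}}{-8486} + 30182 = \frac{11 + \frac{1}{98 + 203}}{-8486} + 30182 = \left(11 + \frac{1}{301}\right) \left(- \frac{1}{8486}\right) + 30182 = \frac{3312}{301} \left(- \frac{1}{8486}\right) + 30182 = - \frac{1656}{1277143} + 30182 = \frac{38546728370}{1277143}$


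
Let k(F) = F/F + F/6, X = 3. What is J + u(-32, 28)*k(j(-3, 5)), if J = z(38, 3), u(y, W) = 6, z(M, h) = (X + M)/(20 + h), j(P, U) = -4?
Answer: 87/23 ≈ 3.7826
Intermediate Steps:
z(M, h) = (3 + M)/(20 + h)
k(F) = 1 + F/6 (k(F) = 1 + F*(⅙) = 1 + F/6)
J = 41/23 (J = (3 + 38)/(20 + 3) = 41/23 ≈ 1.7826)
J + u(-32, 28)*k(j(-3, 5)) = 41/23 + 6*(1 + (⅙)*(-4)) = 41/23 + 6*(1 - ⅔) = 41/23 + 6*(⅓) = 41/23 + 2 = 87/23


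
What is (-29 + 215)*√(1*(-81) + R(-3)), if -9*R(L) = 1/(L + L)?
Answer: 31*I*√26238/3 ≈ 1673.8*I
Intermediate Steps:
R(L) = -1/(18*L) (R(L) = -1/(9*(L + L)) = -1/(2*L)/9 = -1/(18*L))
(-29 + 215)*√(1*(-81) + R(-3)) = (-29 + 215)*√(1*(-81) - 1/18/(-3)) = 186*√(-81 - 1/18*(-⅓)) = 186*√(-81 + 1/54) = 186*√(-4373/54) = 186*(I*√26238/18) = 31*I*√26238/3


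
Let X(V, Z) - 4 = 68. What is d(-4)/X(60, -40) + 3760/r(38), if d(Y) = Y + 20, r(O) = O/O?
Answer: 33842/9 ≈ 3760.2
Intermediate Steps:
X(V, Z) = 72 (X(V, Z) = 4 + 68 = 72)
r(O) = 1
d(Y) = 20 + Y
d(-4)/X(60, -40) + 3760/r(38) = (20 - 4)/72 + 3760/1 = 16*(1/72) + 3760*1 = 2/9 + 3760 = 33842/9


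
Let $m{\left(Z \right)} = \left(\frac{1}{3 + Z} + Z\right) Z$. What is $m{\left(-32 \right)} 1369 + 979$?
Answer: $\frac{40726023}{29} \approx 1.4043 \cdot 10^{6}$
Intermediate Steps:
$m{\left(Z \right)} = Z \left(Z + \frac{1}{3 + Z}\right)$ ($m{\left(Z \right)} = \left(Z + \frac{1}{3 + Z}\right) Z = Z \left(Z + \frac{1}{3 + Z}\right)$)
$m{\left(-32 \right)} 1369 + 979 = - \frac{32 \left(1 + \left(-32\right)^{2} + 3 \left(-32\right)\right)}{3 - 32} \cdot 1369 + 979 = - \frac{32 \left(1 + 1024 - 96\right)}{-29} \cdot 1369 + 979 = \left(-32\right) \left(- \frac{1}{29}\right) 929 \cdot 1369 + 979 = \frac{29728}{29} \cdot 1369 + 979 = \frac{40697632}{29} + 979 = \frac{40726023}{29}$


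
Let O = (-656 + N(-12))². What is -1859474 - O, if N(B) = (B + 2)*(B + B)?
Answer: -2032530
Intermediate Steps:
N(B) = 2*B*(2 + B) (N(B) = (2 + B)*(2*B) = 2*B*(2 + B))
O = 173056 (O = (-656 + 2*(-12)*(2 - 12))² = (-656 + 2*(-12)*(-10))² = (-656 + 240)² = (-416)² = 173056)
-1859474 - O = -1859474 - 1*173056 = -1859474 - 173056 = -2032530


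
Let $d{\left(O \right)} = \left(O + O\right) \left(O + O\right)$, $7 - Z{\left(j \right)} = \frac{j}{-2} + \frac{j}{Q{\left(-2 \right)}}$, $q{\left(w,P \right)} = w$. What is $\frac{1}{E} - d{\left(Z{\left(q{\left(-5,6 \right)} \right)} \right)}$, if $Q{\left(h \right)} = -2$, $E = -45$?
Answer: $- \frac{721}{45} \approx -16.022$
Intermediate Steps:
$Z{\left(j \right)} = 7 + j$ ($Z{\left(j \right)} = 7 - \left(\frac{j}{-2} + \frac{j}{-2}\right) = 7 - \left(j \left(- \frac{1}{2}\right) + j \left(- \frac{1}{2}\right)\right) = 7 - \left(- \frac{j}{2} - \frac{j}{2}\right) = 7 - - j = 7 + j$)
$d{\left(O \right)} = 4 O^{2}$ ($d{\left(O \right)} = 2 O 2 O = 4 O^{2}$)
$\frac{1}{E} - d{\left(Z{\left(q{\left(-5,6 \right)} \right)} \right)} = \frac{1}{-45} - 4 \left(7 - 5\right)^{2} = - \frac{1}{45} - 4 \cdot 2^{2} = - \frac{1}{45} - 4 \cdot 4 = - \frac{1}{45} - 16 = - \frac{721}{45}$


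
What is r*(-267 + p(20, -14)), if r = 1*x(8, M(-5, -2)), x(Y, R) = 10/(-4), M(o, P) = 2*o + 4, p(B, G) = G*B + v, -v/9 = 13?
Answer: 1660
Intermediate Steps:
v = -117 (v = -9*13 = -117)
p(B, G) = -117 + B*G (p(B, G) = G*B - 117 = B*G - 117 = -117 + B*G)
M(o, P) = 4 + 2*o
x(Y, R) = -5/2 (x(Y, R) = 10*(-¼) = -5/2)
r = -5/2 (r = 1*(-5/2) = -5/2 ≈ -2.5000)
r*(-267 + p(20, -14)) = -5*(-267 + (-117 + 20*(-14)))/2 = -5*(-267 + (-117 - 280))/2 = -5*(-267 - 397)/2 = -5/2*(-664) = 1660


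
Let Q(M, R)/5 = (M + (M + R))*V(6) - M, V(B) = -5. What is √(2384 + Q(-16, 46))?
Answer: √2114 ≈ 45.978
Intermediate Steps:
Q(M, R) = -55*M - 25*R (Q(M, R) = 5*((M + (M + R))*(-5) - M) = 5*((R + 2*M)*(-5) - M) = 5*((-10*M - 5*R) - M) = 5*(-11*M - 5*R) = -55*M - 25*R)
√(2384 + Q(-16, 46)) = √(2384 + (-55*(-16) - 25*46)) = √(2384 + (880 - 1150)) = √(2384 - 270) = √2114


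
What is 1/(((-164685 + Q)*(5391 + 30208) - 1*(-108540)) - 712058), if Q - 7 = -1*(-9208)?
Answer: -1/5535180048 ≈ -1.8066e-10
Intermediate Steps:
Q = 9215 (Q = 7 - 1*(-9208) = 7 + 9208 = 9215)
1/(((-164685 + Q)*(5391 + 30208) - 1*(-108540)) - 712058) = 1/(((-164685 + 9215)*(5391 + 30208) - 1*(-108540)) - 712058) = 1/((-155470*35599 + 108540) - 712058) = 1/((-5534576530 + 108540) - 712058) = 1/(-5534467990 - 712058) = 1/(-5535180048) = -1/5535180048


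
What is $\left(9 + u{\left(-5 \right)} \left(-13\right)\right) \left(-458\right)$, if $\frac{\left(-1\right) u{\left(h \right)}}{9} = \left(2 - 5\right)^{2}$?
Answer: $-486396$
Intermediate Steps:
$u{\left(h \right)} = -81$ ($u{\left(h \right)} = - 9 \left(2 - 5\right)^{2} = - 9 \left(-3\right)^{2} = \left(-9\right) 9 = -81$)
$\left(9 + u{\left(-5 \right)} \left(-13\right)\right) \left(-458\right) = \left(9 - -1053\right) \left(-458\right) = \left(9 + 1053\right) \left(-458\right) = 1062 \left(-458\right) = -486396$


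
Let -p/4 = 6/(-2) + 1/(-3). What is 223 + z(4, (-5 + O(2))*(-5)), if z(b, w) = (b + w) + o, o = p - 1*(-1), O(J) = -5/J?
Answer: 1673/6 ≈ 278.83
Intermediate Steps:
p = 40/3 (p = -4*(6/(-2) + 1/(-3)) = -4*(6*(-½) + 1*(-⅓)) = -4*(-3 - ⅓) = -4*(-10/3) = 40/3 ≈ 13.333)
o = 43/3 (o = 40/3 - 1*(-1) = 40/3 + 1 = 43/3 ≈ 14.333)
z(b, w) = 43/3 + b + w (z(b, w) = (b + w) + 43/3 = 43/3 + b + w)
223 + z(4, (-5 + O(2))*(-5)) = 223 + (43/3 + 4 + (-5 - 5/2)*(-5)) = 223 + (43/3 + 4 - 15/2*(-5)) = 223 + (43/3 + 4 + 75/2) = 223 + 335/6 = 1673/6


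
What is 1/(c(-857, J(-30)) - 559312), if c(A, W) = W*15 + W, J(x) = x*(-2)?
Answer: -1/558352 ≈ -1.7910e-6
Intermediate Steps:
J(x) = -2*x
c(A, W) = 16*W (c(A, W) = 15*W + W = 16*W)
1/(c(-857, J(-30)) - 559312) = 1/(16*(-2*(-30)) - 559312) = 1/(16*60 - 559312) = 1/(960 - 559312) = 1/(-558352) = -1/558352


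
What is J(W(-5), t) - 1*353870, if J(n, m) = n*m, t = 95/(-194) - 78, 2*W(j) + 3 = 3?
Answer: -353870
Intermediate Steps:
W(j) = 0 (W(j) = -3/2 + (½)*3 = -3/2 + 3/2 = 0)
t = -15227/194 (t = 95*(-1/194) - 78 = -95/194 - 78 = -15227/194 ≈ -78.490)
J(n, m) = m*n
J(W(-5), t) - 1*353870 = -15227/194*0 - 1*353870 = 0 - 353870 = -353870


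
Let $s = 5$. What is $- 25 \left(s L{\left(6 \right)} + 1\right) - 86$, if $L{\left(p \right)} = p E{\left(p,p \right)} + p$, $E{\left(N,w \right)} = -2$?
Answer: $639$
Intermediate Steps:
$L{\left(p \right)} = - p$ ($L{\left(p \right)} = p \left(-2\right) + p = - 2 p + p = - p$)
$- 25 \left(s L{\left(6 \right)} + 1\right) - 86 = - 25 \left(5 \left(\left(-1\right) 6\right) + 1\right) - 86 = - 25 \left(5 \left(-6\right) + 1\right) - 86 = - 25 \left(-30 + 1\right) - 86 = \left(-25\right) \left(-29\right) - 86 = 725 - 86 = 639$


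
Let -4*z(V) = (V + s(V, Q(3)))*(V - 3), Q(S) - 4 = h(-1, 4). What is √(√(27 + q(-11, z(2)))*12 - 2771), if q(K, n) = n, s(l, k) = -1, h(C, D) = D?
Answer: √(-2771 + 6*√109) ≈ 52.042*I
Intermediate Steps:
Q(S) = 8 (Q(S) = 4 + 4 = 8)
z(V) = -(-1 + V)*(-3 + V)/4 (z(V) = -(V - 1)*(V - 3)/4 = -(-1 + V)*(-3 + V)/4)
√(√(27 + q(-11, z(2)))*12 - 2771) = √(√(27 + (-¾ + 2 - ¼*2²))*12 - 2771) = √(√(27 + (-¾ + 2 - ¼*4))*12 - 2771) = √(√(27 + (-¾ + 2 - 1))*12 - 2771) = √(√(27 + ¼)*12 - 2771) = √(√(109/4)*12 - 2771) = √((√109/2)*12 - 2771) = √(6*√109 - 2771) = √(-2771 + 6*√109)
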